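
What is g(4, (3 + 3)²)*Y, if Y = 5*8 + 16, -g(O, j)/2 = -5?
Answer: 560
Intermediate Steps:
g(O, j) = 10 (g(O, j) = -2*(-5) = 10)
Y = 56 (Y = 40 + 16 = 56)
g(4, (3 + 3)²)*Y = 10*56 = 560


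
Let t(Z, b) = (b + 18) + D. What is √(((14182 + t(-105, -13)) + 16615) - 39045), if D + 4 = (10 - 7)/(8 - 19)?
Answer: 36*I*√770/11 ≈ 90.814*I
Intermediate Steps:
D = -47/11 (D = -4 + (10 - 7)/(8 - 19) = -4 + 3/(-11) = -4 + 3*(-1/11) = -4 - 3/11 = -47/11 ≈ -4.2727)
t(Z, b) = 151/11 + b (t(Z, b) = (b + 18) - 47/11 = (18 + b) - 47/11 = 151/11 + b)
√(((14182 + t(-105, -13)) + 16615) - 39045) = √(((14182 + (151/11 - 13)) + 16615) - 39045) = √(((14182 + 8/11) + 16615) - 39045) = √((156010/11 + 16615) - 39045) = √(338775/11 - 39045) = √(-90720/11) = 36*I*√770/11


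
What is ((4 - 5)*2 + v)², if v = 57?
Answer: 3025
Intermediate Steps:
((4 - 5)*2 + v)² = ((4 - 5)*2 + 57)² = (-1*2 + 57)² = (-2 + 57)² = 55² = 3025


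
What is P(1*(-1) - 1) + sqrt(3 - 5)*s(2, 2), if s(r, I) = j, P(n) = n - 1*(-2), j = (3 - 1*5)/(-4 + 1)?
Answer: 2*I*sqrt(2)/3 ≈ 0.94281*I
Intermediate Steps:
j = 2/3 (j = (3 - 5)/(-3) = -2*(-1/3) = 2/3 ≈ 0.66667)
P(n) = 2 + n (P(n) = n + 2 = 2 + n)
s(r, I) = 2/3
P(1*(-1) - 1) + sqrt(3 - 5)*s(2, 2) = (2 + (1*(-1) - 1)) + sqrt(3 - 5)*(2/3) = (2 + (-1 - 1)) + sqrt(-2)*(2/3) = (2 - 2) + (I*sqrt(2))*(2/3) = 0 + 2*I*sqrt(2)/3 = 2*I*sqrt(2)/3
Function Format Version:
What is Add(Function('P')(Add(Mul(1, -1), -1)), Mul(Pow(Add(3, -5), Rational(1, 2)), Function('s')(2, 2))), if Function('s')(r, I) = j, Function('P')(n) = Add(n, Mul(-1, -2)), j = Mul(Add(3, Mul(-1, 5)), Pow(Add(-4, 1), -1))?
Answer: Mul(Rational(2, 3), I, Pow(2, Rational(1, 2))) ≈ Mul(0.94281, I)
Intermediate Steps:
j = Rational(2, 3) (j = Mul(Add(3, -5), Pow(-3, -1)) = Mul(-2, Rational(-1, 3)) = Rational(2, 3) ≈ 0.66667)
Function('P')(n) = Add(2, n) (Function('P')(n) = Add(n, 2) = Add(2, n))
Function('s')(r, I) = Rational(2, 3)
Add(Function('P')(Add(Mul(1, -1), -1)), Mul(Pow(Add(3, -5), Rational(1, 2)), Function('s')(2, 2))) = Add(Add(2, Add(Mul(1, -1), -1)), Mul(Pow(Add(3, -5), Rational(1, 2)), Rational(2, 3))) = Add(Add(2, Add(-1, -1)), Mul(Pow(-2, Rational(1, 2)), Rational(2, 3))) = Add(Add(2, -2), Mul(Mul(I, Pow(2, Rational(1, 2))), Rational(2, 3))) = Add(0, Mul(Rational(2, 3), I, Pow(2, Rational(1, 2)))) = Mul(Rational(2, 3), I, Pow(2, Rational(1, 2)))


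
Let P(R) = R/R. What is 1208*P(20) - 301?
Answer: 907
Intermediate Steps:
P(R) = 1
1208*P(20) - 301 = 1208*1 - 301 = 1208 - 301 = 907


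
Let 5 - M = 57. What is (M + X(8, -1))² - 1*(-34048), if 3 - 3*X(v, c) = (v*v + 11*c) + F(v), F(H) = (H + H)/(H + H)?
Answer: 38809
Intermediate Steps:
M = -52 (M = 5 - 1*57 = 5 - 57 = -52)
F(H) = 1 (F(H) = (2*H)/((2*H)) = (2*H)*(1/(2*H)) = 1)
X(v, c) = ⅔ - 11*c/3 - v²/3 (X(v, c) = 1 - ((v*v + 11*c) + 1)/3 = 1 - ((v² + 11*c) + 1)/3 = 1 - (1 + v² + 11*c)/3 = 1 + (-⅓ - 11*c/3 - v²/3) = ⅔ - 11*c/3 - v²/3)
(M + X(8, -1))² - 1*(-34048) = (-52 + (⅔ - 11/3*(-1) - ⅓*8²))² - 1*(-34048) = (-52 + (⅔ + 11/3 - ⅓*64))² + 34048 = (-52 + (⅔ + 11/3 - 64/3))² + 34048 = (-52 - 17)² + 34048 = (-69)² + 34048 = 4761 + 34048 = 38809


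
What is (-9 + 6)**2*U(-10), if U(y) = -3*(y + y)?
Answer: 540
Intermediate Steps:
U(y) = -6*y
(-9 + 6)**2*U(-10) = (-9 + 6)**2*(-6*(-10)) = (-3)**2*60 = 9*60 = 540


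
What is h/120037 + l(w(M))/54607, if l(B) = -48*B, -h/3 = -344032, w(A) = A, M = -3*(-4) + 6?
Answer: 56255954304/6554860459 ≈ 8.5823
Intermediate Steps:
M = 18 (M = 12 + 6 = 18)
h = 1032096 (h = -3*(-344032) = 1032096)
h/120037 + l(w(M))/54607 = 1032096/120037 - 48*18/54607 = 1032096*(1/120037) - 864*1/54607 = 1032096/120037 - 864/54607 = 56255954304/6554860459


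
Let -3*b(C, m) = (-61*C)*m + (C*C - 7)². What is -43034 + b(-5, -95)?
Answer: -100451/3 ≈ -33484.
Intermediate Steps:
b(C, m) = -(-7 + C²)²/3 + 61*C*m/3 (b(C, m) = -((-61*C)*m + (C*C - 7)²)/3 = -(-61*C*m + (C² - 7)²)/3 = -(-61*C*m + (-7 + C²)²)/3 = -((-7 + C²)² - 61*C*m)/3 = -(-7 + C²)²/3 + 61*C*m/3)
-43034 + b(-5, -95) = -43034 + (-(-7 + (-5)²)²/3 + (61/3)*(-5)*(-95)) = -43034 + (-(-7 + 25)²/3 + 28975/3) = -43034 + (-⅓*18² + 28975/3) = -43034 + (-⅓*324 + 28975/3) = -43034 + (-108 + 28975/3) = -43034 + 28651/3 = -100451/3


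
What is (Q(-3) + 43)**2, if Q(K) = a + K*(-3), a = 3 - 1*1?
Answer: 2916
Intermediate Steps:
a = 2 (a = 3 - 1 = 2)
Q(K) = 2 - 3*K (Q(K) = 2 + K*(-3) = 2 - 3*K)
(Q(-3) + 43)**2 = ((2 - 3*(-3)) + 43)**2 = ((2 + 9) + 43)**2 = (11 + 43)**2 = 54**2 = 2916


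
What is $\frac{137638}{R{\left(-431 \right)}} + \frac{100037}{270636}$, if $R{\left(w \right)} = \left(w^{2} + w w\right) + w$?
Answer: $\frac{24790876045}{33476861292} \approx 0.74054$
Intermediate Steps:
$R{\left(w \right)} = w + 2 w^{2}$ ($R{\left(w \right)} = \left(w^{2} + w^{2}\right) + w = 2 w^{2} + w = w + 2 w^{2}$)
$\frac{137638}{R{\left(-431 \right)}} + \frac{100037}{270636} = \frac{137638}{\left(-431\right) \left(1 + 2 \left(-431\right)\right)} + \frac{100037}{270636} = \frac{137638}{\left(-431\right) \left(1 - 862\right)} + 100037 \cdot \frac{1}{270636} = \frac{137638}{\left(-431\right) \left(-861\right)} + \frac{100037}{270636} = \frac{137638}{371091} + \frac{100037}{270636} = \frac{24790876045}{33476861292}$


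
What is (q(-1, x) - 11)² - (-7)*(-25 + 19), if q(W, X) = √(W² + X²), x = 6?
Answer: 116 - 22*√37 ≈ -17.821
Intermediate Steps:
(q(-1, x) - 11)² - (-7)*(-25 + 19) = (√((-1)² + 6²) - 11)² - (-7)*(-25 + 19) = (√(1 + 36) - 11)² - (-7)*(-6) = (√37 - 11)² - 1*42 = (-11 + √37)² - 42 = -42 + (-11 + √37)²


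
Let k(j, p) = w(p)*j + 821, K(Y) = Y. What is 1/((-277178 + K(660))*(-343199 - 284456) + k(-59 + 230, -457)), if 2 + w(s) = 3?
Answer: 1/173557906282 ≈ 5.7618e-12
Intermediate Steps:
w(s) = 1 (w(s) = -2 + 3 = 1)
k(j, p) = 821 + j (k(j, p) = 1*j + 821 = j + 821 = 821 + j)
1/((-277178 + K(660))*(-343199 - 284456) + k(-59 + 230, -457)) = 1/((-277178 + 660)*(-343199 - 284456) + (821 + (-59 + 230))) = 1/(-276518*(-627655) + (821 + 171)) = 1/(173557905290 + 992) = 1/173557906282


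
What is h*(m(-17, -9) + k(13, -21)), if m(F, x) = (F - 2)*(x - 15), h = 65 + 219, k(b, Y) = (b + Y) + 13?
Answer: 130924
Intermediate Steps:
k(b, Y) = 13 + Y + b (k(b, Y) = (Y + b) + 13 = 13 + Y + b)
h = 284
m(F, x) = (-15 + x)*(-2 + F) (m(F, x) = (-2 + F)*(-15 + x) = (-15 + x)*(-2 + F))
h*(m(-17, -9) + k(13, -21)) = 284*((30 - 15*(-17) - 2*(-9) - 17*(-9)) + (13 - 21 + 13)) = 284*((30 + 255 + 18 + 153) + 5) = 284*(456 + 5) = 284*461 = 130924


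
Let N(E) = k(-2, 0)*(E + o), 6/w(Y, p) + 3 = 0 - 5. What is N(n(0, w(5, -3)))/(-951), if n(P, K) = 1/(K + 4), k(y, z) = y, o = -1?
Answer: -6/4121 ≈ -0.0014560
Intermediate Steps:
w(Y, p) = -¾ (w(Y, p) = 6/(-3 + (0 - 5)) = 6/(-3 - 5) = 6/(-8) = 6*(-⅛) = -¾)
n(P, K) = 1/(4 + K)
N(E) = 2 - 2*E (N(E) = -2*(E - 1) = -2*(-1 + E) = 2 - 2*E)
N(n(0, w(5, -3)))/(-951) = (2 - 2/(4 - ¾))/(-951) = (2 - 2/13/4)*(-1/951) = (2 - 2*4/13)*(-1/951) = (2 - 8/13)*(-1/951) = (18/13)*(-1/951) = -6/4121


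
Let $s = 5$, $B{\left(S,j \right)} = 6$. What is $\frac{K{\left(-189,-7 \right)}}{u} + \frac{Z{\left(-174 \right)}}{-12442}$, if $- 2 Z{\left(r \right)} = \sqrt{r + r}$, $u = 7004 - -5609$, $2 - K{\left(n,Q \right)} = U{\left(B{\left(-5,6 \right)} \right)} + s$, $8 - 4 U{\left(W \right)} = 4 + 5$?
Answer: $- \frac{11}{50452} + \frac{i \sqrt{87}}{12442} \approx -0.00021803 + 0.00074967 i$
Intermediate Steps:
$U{\left(W \right)} = - \frac{1}{4}$ ($U{\left(W \right)} = 2 - \frac{4 + 5}{4} = 2 - \frac{9}{4} = - \frac{1}{4}$)
$K{\left(n,Q \right)} = - \frac{11}{4}$ ($K{\left(n,Q \right)} = 2 - \left(- \frac{1}{4} + 5\right) = 2 - \frac{19}{4} = - \frac{11}{4}$)
$u = 12613$ ($u = 7004 + 5609 = 12613$)
$Z{\left(r \right)} = - \frac{\sqrt{2} \sqrt{r}}{2}$ ($Z{\left(r \right)} = - \frac{\sqrt{r + r}}{2} = - \frac{\sqrt{2 r}}{2} = - \frac{\sqrt{2} \sqrt{r}}{2}$)
$\frac{K{\left(-189,-7 \right)}}{u} + \frac{Z{\left(-174 \right)}}{-12442} = - \frac{11}{4 \cdot 12613} + \frac{\left(- \frac{1}{2}\right) \sqrt{2} \sqrt{-174}}{-12442} = \left(- \frac{11}{4}\right) \frac{1}{12613} + - \frac{\sqrt{2} i \sqrt{174}}{2} \left(- \frac{1}{12442}\right) = - \frac{11}{50452} + - i \sqrt{87} \left(- \frac{1}{12442}\right) = - \frac{11}{50452} + \frac{i \sqrt{87}}{12442}$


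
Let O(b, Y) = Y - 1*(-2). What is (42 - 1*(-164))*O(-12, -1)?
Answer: 206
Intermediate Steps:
O(b, Y) = 2 + Y (O(b, Y) = Y + 2 = 2 + Y)
(42 - 1*(-164))*O(-12, -1) = (42 - 1*(-164))*(2 - 1) = (42 + 164)*1 = 206*1 = 206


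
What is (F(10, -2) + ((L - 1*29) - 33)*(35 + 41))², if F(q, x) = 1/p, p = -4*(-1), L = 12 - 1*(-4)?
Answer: 195524289/16 ≈ 1.2220e+7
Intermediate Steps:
L = 16 (L = 12 + 4 = 16)
p = 4
F(q, x) = ¼ (F(q, x) = 1/4 = ¼)
(F(10, -2) + ((L - 1*29) - 33)*(35 + 41))² = (¼ + ((16 - 1*29) - 33)*(35 + 41))² = (¼ + ((16 - 29) - 33)*76)² = (¼ + (-13 - 33)*76)² = (¼ - 46*76)² = (¼ - 3496)² = (-13983/4)² = 195524289/16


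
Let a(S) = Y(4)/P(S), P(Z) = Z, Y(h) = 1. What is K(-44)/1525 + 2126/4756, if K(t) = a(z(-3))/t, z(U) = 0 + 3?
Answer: 106989761/239345700 ≈ 0.44701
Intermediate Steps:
z(U) = 3
a(S) = 1/S
K(t) = 1/(3*t)
K(-44)/1525 + 2126/4756 = ((⅓)/(-44))/1525 + 2126/4756 = ((⅓)*(-1/44))*(1/1525) + 2126*(1/4756) = -1/132*1/1525 + 1063/2378 = -1/201300 + 1063/2378 = 106989761/239345700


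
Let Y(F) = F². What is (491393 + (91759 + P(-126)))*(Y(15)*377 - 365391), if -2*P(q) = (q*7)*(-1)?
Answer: -163488894426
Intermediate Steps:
P(q) = 7*q/2 (P(q) = -q*7*(-1)/2 = -7*q*(-1)/2 = -(-7)*q/2 = 7*q/2)
(491393 + (91759 + P(-126)))*(Y(15)*377 - 365391) = (491393 + (91759 + (7/2)*(-126)))*(15²*377 - 365391) = (491393 + (91759 - 441))*(225*377 - 365391) = (491393 + 91318)*(84825 - 365391) = 582711*(-280566) = -163488894426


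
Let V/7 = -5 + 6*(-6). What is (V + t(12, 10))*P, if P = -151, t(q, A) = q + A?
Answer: 40015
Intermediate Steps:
t(q, A) = A + q
V = -287 (V = 7*(-5 + 6*(-6)) = 7*(-5 - 36) = 7*(-41) = -287)
(V + t(12, 10))*P = (-287 + (10 + 12))*(-151) = (-287 + 22)*(-151) = -265*(-151) = 40015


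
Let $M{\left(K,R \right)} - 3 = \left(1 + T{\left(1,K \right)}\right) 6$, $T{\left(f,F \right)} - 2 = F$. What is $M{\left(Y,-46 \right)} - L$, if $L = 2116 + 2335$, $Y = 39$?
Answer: $-4196$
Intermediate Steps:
$T{\left(f,F \right)} = 2 + F$
$M{\left(K,R \right)} = 21 + 6 K$ ($M{\left(K,R \right)} = 3 + \left(1 + \left(2 + K\right)\right) 6 = 3 + \left(3 + K\right) 6 = 3 + \left(18 + 6 K\right) = 21 + 6 K$)
$L = 4451$
$M{\left(Y,-46 \right)} - L = \left(21 + 6 \cdot 39\right) - 4451 = \left(21 + 234\right) - 4451 = 255 - 4451 = -4196$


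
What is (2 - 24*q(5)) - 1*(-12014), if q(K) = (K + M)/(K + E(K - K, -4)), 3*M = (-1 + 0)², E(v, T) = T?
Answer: 11888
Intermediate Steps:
M = ⅓ (M = (-1 + 0)²/3 = (⅓)*(-1)² = (⅓)*1 = ⅓ ≈ 0.33333)
q(K) = (⅓ + K)/(-4 + K) (q(K) = (K + ⅓)/(K - 4) = (⅓ + K)/(-4 + K))
(2 - 24*q(5)) - 1*(-12014) = (2 - 24*(⅓ + 5)/(-4 + 5)) - 1*(-12014) = (2 - 24*16/(1*3)) + 12014 = (2 - 24*16/3) + 12014 = (2 - 128) + 12014 = -126 + 12014 = 11888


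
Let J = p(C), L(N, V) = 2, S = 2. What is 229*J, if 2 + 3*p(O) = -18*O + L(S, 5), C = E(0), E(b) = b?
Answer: 0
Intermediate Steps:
C = 0
p(O) = -6*O (p(O) = -⅔ + (-18*O + 2)/3 = -⅔ + (2 - 18*O)/3 = -⅔ + (⅔ - 6*O) = -6*O)
J = 0 (J = -6*0 = 0)
229*J = 229*0 = 0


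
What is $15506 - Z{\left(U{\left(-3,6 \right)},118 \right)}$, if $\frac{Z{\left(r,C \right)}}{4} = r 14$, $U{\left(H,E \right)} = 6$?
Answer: $15170$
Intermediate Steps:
$Z{\left(r,C \right)} = 56 r$ ($Z{\left(r,C \right)} = 4 r 14 = 4 \cdot 14 r = 56 r$)
$15506 - Z{\left(U{\left(-3,6 \right)},118 \right)} = 15506 - 56 \cdot 6 = 15506 - 336 = 15170$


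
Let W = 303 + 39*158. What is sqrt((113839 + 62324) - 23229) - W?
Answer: -6465 + sqrt(152934) ≈ -6073.9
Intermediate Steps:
W = 6465 (W = 303 + 6162 = 6465)
sqrt((113839 + 62324) - 23229) - W = sqrt((113839 + 62324) - 23229) - 1*6465 = sqrt(176163 - 23229) - 6465 = sqrt(152934) - 6465 = -6465 + sqrt(152934)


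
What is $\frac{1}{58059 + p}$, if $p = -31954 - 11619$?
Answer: $\frac{1}{14486} \approx 6.9032 \cdot 10^{-5}$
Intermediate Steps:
$p = -43573$ ($p = -31954 - 11619 = -43573$)
$\frac{1}{58059 + p} = \frac{1}{58059 - 43573} = \frac{1}{14486}$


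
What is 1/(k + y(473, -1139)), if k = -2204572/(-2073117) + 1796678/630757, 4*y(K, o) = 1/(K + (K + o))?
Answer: 1009492721987268/3947683066067191 ≈ 0.25572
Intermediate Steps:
y(K, o) = 1/(4*(o + 2*K)) (y(K, o) = 1/(4*(K + (K + o))) = 1/(4*(o + 2*K)))
k = 5115272926330/1307633059569 (k = -2204572*(-1/2073117) + 1796678*(1/630757) = 2204572/2073117 + 1796678/630757 = 5115272926330/1307633059569 ≈ 3.9119)
1/(k + y(473, -1139)) = 1/(5115272926330/1307633059569 + 1/(4*(-1139 + 2*473))) = 1/(5115272926330/1307633059569 + 1/(4*(-1139 + 946))) = 1/(5115272926330/1307633059569 + (1/4)/(-193)) = 1/(5115272926330/1307633059569 + (1/4)*(-1/193)) = 1/(5115272926330/1307633059569 - 1/772) = 1/(3947683066067191/1009492721987268) = 1009492721987268/3947683066067191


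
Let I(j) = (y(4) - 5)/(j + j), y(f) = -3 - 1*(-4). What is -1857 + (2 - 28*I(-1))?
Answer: -1911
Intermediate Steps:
y(f) = 1 (y(f) = -3 + 4 = 1)
I(j) = -2/j (I(j) = (1 - 5)/(j + j) = -4*1/(2*j) = -2/j)
-1857 + (2 - 28*I(-1)) = -1857 + (2 - (-56)/(-1)) = -1857 + (2 - (-56)*(-1)) = -1857 + (2 - 28*2) = -1857 + (2 - 56) = -1857 - 54 = -1911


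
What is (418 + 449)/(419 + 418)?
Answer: 289/279 ≈ 1.0358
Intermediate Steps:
(418 + 449)/(419 + 418) = 867/837 = 867*(1/837) = 289/279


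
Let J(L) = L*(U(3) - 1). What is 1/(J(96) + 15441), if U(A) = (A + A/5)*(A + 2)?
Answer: 1/17073 ≈ 5.8572e-5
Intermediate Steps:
U(A) = 6*A*(2 + A)/5 (U(A) = (A + A*(⅕))*(2 + A) = (A + A/5)*(2 + A) = (6*A/5)*(2 + A) = 6*A*(2 + A)/5)
J(L) = 17*L (J(L) = L*((6/5)*3*(2 + 3) - 1) = L*((6/5)*3*5 - 1) = L*(18 - 1) = L*17 = 17*L)
1/(J(96) + 15441) = 1/(17*96 + 15441) = 1/(1632 + 15441) = 1/17073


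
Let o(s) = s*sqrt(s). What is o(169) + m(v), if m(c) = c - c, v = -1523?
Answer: 2197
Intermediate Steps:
o(s) = s**(3/2)
m(c) = 0
o(169) + m(v) = 169**(3/2) + 0 = 2197 + 0 = 2197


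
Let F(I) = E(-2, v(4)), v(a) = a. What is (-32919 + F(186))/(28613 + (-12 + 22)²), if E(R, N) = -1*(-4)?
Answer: -32915/28713 ≈ -1.1463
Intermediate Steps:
E(R, N) = 4
F(I) = 4
(-32919 + F(186))/(28613 + (-12 + 22)²) = (-32919 + 4)/(28613 + (-12 + 22)²) = -32915/(28613 + 10²) = -32915/(28613 + 100) = -32915/28713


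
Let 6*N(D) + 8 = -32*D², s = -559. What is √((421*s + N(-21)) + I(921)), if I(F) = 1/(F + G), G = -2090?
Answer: 2*I*√730847416278/3507 ≈ 487.54*I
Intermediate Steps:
I(F) = 1/(-2090 + F) (I(F) = 1/(F - 2090) = 1/(-2090 + F))
N(D) = -4/3 - 16*D²/3 (N(D) = -4/3 + (-32*D²)/6 = -4/3 - 16*D²/3)
√((421*s + N(-21)) + I(921)) = √((421*(-559) + (-4/3 - 16/3*(-21)²)) + 1/(-2090 + 921)) = √((-235339 + (-4/3 - 16/3*441)) + 1/(-1169)) = √((-235339 + (-4/3 - 2352)) - 1/1169) = √((-235339 - 7060/3) - 1/1169) = √(-713077/3 - 1/1169) = √(-833587016/3507) = 2*I*√730847416278/3507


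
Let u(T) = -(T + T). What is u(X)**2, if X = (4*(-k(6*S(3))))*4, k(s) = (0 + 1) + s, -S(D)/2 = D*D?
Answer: 11723776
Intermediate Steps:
S(D) = -2*D**2 (S(D) = -2*D*D = -2*D**2)
k(s) = 1 + s
X = 1712 (X = (4*(-(1 + 6*(-2*3**2))))*4 = (4*(-(1 + 6*(-2*9))))*4 = (4*(-(1 + 6*(-18))))*4 = (4*(-(1 - 108)))*4 = (4*(-1*(-107)))*4 = (4*107)*4 = 428*4 = 1712)
u(T) = -2*T
u(X)**2 = (-2*1712)**2 = (-3424)**2 = 11723776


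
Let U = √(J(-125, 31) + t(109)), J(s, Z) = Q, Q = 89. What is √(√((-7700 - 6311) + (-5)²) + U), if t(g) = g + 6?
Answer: √(2*√51 + 3*I*√1554) ≈ 8.1671 + 7.2401*I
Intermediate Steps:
J(s, Z) = 89
t(g) = 6 + g
U = 2*√51 (U = √(89 + (6 + 109)) = √(89 + 115) = √204 = 2*√51 ≈ 14.283)
√(√((-7700 - 6311) + (-5)²) + U) = √(√((-7700 - 6311) + (-5)²) + 2*√51) = √(√(-14011 + 25) + 2*√51) = √(√(-13986) + 2*√51) = √(3*I*√1554 + 2*√51) = √(2*√51 + 3*I*√1554)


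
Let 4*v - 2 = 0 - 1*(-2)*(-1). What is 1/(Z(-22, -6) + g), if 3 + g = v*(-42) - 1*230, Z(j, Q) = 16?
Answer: -1/217 ≈ -0.0046083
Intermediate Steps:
v = 0 (v = ½ + (0 - 1*(-2)*(-1))/4 = ½ + (0 + 2*(-1))/4 = ½ + (0 - 2)/4 = ½ + (¼)*(-2) = ½ - ½ = 0)
g = -233 (g = -3 + (0*(-42) - 1*230) = -3 + (0 - 230) = -3 - 230 = -233)
1/(Z(-22, -6) + g) = 1/(16 - 233) = 1/(-217) = -1/217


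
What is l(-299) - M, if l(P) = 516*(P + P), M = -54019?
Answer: -254549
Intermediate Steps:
l(P) = 1032*P (l(P) = 516*(2*P) = 1032*P)
l(-299) - M = 1032*(-299) - 1*(-54019) = -308568 + 54019 = -254549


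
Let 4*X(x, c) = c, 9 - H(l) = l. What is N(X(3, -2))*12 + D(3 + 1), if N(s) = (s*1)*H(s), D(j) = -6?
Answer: -63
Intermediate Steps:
H(l) = 9 - l
X(x, c) = c/4
N(s) = s*(9 - s) (N(s) = (s*1)*(9 - s) = s*(9 - s))
N(X(3, -2))*12 + D(3 + 1) = (((¼)*(-2))*(9 - (-2)/4))*12 - 6 = -(9 - 1*(-½))/2*12 - 6 = -(9 + ½)/2*12 - 6 = -½*19/2*12 - 6 = -19/4*12 - 6 = -57 - 6 = -63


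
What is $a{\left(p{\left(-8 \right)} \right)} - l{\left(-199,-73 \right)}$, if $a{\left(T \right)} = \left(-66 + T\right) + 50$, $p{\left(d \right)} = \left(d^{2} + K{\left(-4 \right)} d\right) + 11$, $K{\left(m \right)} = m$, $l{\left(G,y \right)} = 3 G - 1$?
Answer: $689$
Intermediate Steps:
$l{\left(G,y \right)} = -1 + 3 G$
$p{\left(d \right)} = 11 + d^{2} - 4 d$ ($p{\left(d \right)} = \left(d^{2} - 4 d\right) + 11 = 11 + d^{2} - 4 d$)
$a{\left(T \right)} = -16 + T$
$a{\left(p{\left(-8 \right)} \right)} - l{\left(-199,-73 \right)} = \left(-16 + \left(11 + \left(-8\right)^{2} - -32\right)\right) - \left(-1 + 3 \left(-199\right)\right) = \left(-16 + \left(11 + 64 + 32\right)\right) - \left(-1 - 597\right) = \left(-16 + 107\right) - -598 = 91 + 598 = 689$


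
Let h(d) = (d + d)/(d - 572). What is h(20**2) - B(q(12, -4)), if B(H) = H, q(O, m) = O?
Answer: -716/43 ≈ -16.651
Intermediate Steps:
h(d) = 2*d/(-572 + d) (h(d) = (2*d)/(-572 + d) = 2*d/(-572 + d))
h(20**2) - B(q(12, -4)) = 2*20**2/(-572 + 20**2) - 1*12 = 2*400/(-572 + 400) - 12 = 2*400/(-172) - 12 = 2*400*(-1/172) - 12 = -200/43 - 12 = -716/43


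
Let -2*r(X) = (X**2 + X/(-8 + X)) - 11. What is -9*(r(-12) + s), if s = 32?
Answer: 1566/5 ≈ 313.20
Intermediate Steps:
r(X) = 11/2 - X**2/2 - X/(2*(-8 + X)) (r(X) = -((X**2 + X/(-8 + X)) - 11)/2 = -(-11 + X**2 + X/(-8 + X))/2 = 11/2 - X**2/2 - X/(2*(-8 + X)))
-9*(r(-12) + s) = -9*((-88 - 1*(-12)**3 + 8*(-12)**2 + 10*(-12))/(2*(-8 - 12)) + 32) = -9*((1/2)*(-88 - 1*(-1728) + 8*144 - 120)/(-20) + 32) = -9*((1/2)*(-1/20)*(-88 + 1728 + 1152 - 120) + 32) = -9*((1/2)*(-1/20)*2672 + 32) = -9*(-334/5 + 32) = -9*(-174/5) = 1566/5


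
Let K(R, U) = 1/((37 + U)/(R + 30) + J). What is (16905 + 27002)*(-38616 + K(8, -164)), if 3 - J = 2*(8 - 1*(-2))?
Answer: -1310632994842/773 ≈ -1.6955e+9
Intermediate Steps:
J = -17 (J = 3 - 2*(8 - 1*(-2)) = 3 - 2*(8 + 2) = 3 - 2*10 = 3 - 1*20 = 3 - 20 = -17)
K(R, U) = 1/(-17 + (37 + U)/(30 + R)) (K(R, U) = 1/((37 + U)/(R + 30) - 17) = 1/((37 + U)/(30 + R) - 17) = 1/(-17 + (37 + U)/(30 + R)))
(16905 + 27002)*(-38616 + K(8, -164)) = (16905 + 27002)*(-38616 + (-30 - 1*8)/(473 - 1*(-164) + 17*8)) = 43907*(-38616 + (-30 - 8)/(473 + 164 + 136)) = 43907*(-38616 - 38/773) = 43907*(-29850206/773) = -1310632994842/773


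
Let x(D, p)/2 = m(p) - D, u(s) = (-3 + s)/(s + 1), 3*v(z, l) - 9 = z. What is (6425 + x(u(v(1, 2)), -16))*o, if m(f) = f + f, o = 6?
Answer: 496146/13 ≈ 38165.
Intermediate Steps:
v(z, l) = 3 + z/3
u(s) = (-3 + s)/(1 + s)
m(f) = 2*f
x(D, p) = -2*D + 4*p (x(D, p) = 2*(2*p - D) = 2*(-D + 2*p) = -2*D + 4*p)
(6425 + x(u(v(1, 2)), -16))*o = (6425 + (-2*(-3 + (3 + (⅓)*1))/(1 + (3 + (⅓)*1)) + 4*(-16)))*6 = (6425 + (-2*(-3 + (3 + ⅓))/(1 + (3 + ⅓)) - 64))*6 = (6425 + (-2*(-3 + 10/3)/(1 + 10/3) - 64))*6 = (6425 + (-2/(13/3*3) - 64))*6 = (6425 + (-6/(13*3) - 64))*6 = (6425 + (-2*1/13 - 64))*6 = (6425 + (-2/13 - 64))*6 = (6425 - 834/13)*6 = (82691/13)*6 = 496146/13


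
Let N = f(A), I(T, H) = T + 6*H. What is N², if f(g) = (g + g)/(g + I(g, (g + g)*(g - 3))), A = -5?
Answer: 1/2209 ≈ 0.00045269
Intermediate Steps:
f(g) = 2*g/(2*g + 12*g*(-3 + g)) (f(g) = (g + g)/(g + (g + 6*((g + g)*(g - 3)))) = (2*g)/(g + (g + 6*((2*g)*(-3 + g)))) = (2*g)/(g + (g + 6*(2*g*(-3 + g)))) = (2*g)/(g + (g + 12*g*(-3 + g))) = (2*g)/(2*g + 12*g*(-3 + g)) = 2*g/(2*g + 12*g*(-3 + g)))
N = -1/47 (N = 1/(-17 + 6*(-5)) = 1/(-17 - 30) = 1/(-47) = -1/47 ≈ -0.021277)
N² = (-1/47)² = 1/2209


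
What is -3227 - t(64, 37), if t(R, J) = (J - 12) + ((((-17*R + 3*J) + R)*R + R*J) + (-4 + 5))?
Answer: 52811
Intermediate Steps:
t(R, J) = -11 + J + J*R + R*(-16*R + 3*J) (t(R, J) = (-12 + J) + (((-16*R + 3*J)*R + J*R) + 1) = (-12 + J) + ((R*(-16*R + 3*J) + J*R) + 1) = (-12 + J) + ((J*R + R*(-16*R + 3*J)) + 1) = (-12 + J) + (1 + J*R + R*(-16*R + 3*J)) = -11 + J + J*R + R*(-16*R + 3*J))
-3227 - t(64, 37) = -3227 - (-11 + 37 - 16*64² + 4*37*64) = -3227 - (-11 + 37 - 16*4096 + 9472) = -3227 - (-11 + 37 - 65536 + 9472) = -3227 - 1*(-56038) = -3227 + 56038 = 52811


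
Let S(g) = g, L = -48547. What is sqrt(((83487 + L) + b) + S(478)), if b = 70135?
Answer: sqrt(105553) ≈ 324.89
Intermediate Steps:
sqrt(((83487 + L) + b) + S(478)) = sqrt(((83487 - 48547) + 70135) + 478) = sqrt((34940 + 70135) + 478) = sqrt(105075 + 478) = sqrt(105553)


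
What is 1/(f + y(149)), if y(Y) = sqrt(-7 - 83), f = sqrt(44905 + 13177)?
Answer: 1/(sqrt(58082) + 3*I*sqrt(10)) ≈ 0.0041429 - 0.00016308*I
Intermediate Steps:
f = sqrt(58082) ≈ 241.00
y(Y) = 3*I*sqrt(10) (y(Y) = sqrt(-90) = 3*I*sqrt(10))
1/(f + y(149)) = 1/(sqrt(58082) + 3*I*sqrt(10))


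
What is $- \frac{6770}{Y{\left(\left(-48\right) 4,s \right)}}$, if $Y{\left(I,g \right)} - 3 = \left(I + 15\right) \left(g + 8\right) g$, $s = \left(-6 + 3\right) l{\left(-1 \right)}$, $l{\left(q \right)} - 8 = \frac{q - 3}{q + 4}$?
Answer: $\frac{6770}{42477} \approx 0.15938$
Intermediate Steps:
$l{\left(q \right)} = 8 + \frac{-3 + q}{4 + q}$ ($l{\left(q \right)} = 8 + \frac{q - 3}{q + 4} = 8 + \frac{-3 + q}{4 + q}$)
$s = -20$ ($s = \left(-6 + 3\right) \frac{29 + 9 \left(-1\right)}{4 - 1} = - 3 \frac{29 - 9}{3} = - 3 \cdot \frac{1}{3} \cdot 20 = \left(-3\right) \frac{20}{3} = -20$)
$Y{\left(I,g \right)} = 3 + g \left(8 + g\right) \left(15 + I\right)$ ($Y{\left(I,g \right)} = 3 + \left(I + 15\right) \left(g + 8\right) g = 3 + \left(15 + I\right) \left(8 + g\right) g = 3 + \left(8 + g\right) \left(15 + I\right) g = 3 + g \left(8 + g\right) \left(15 + I\right)$)
$- \frac{6770}{Y{\left(\left(-48\right) 4,s \right)}} = - \frac{6770}{3 + 15 \left(-20\right)^{2} + 120 \left(-20\right) + \left(-48\right) 4 \left(-20\right)^{2} + 8 \left(\left(-48\right) 4\right) \left(-20\right)} = - \frac{6770}{3 + 15 \cdot 400 - 2400 - 76800 + 8 \left(-192\right) \left(-20\right)} = - \frac{6770}{3 + 6000 - 2400 - 76800 + 30720} = - \frac{6770}{-42477} = \left(-6770\right) \left(- \frac{1}{42477}\right) = \frac{6770}{42477}$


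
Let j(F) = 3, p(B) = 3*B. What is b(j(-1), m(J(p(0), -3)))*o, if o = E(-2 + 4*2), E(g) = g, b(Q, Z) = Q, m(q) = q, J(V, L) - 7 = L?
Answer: 18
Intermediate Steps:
J(V, L) = 7 + L
o = 6 (o = -2 + 4*2 = -2 + 8 = 6)
b(j(-1), m(J(p(0), -3)))*o = 3*6 = 18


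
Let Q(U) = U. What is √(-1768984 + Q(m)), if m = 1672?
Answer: 12*I*√12273 ≈ 1329.4*I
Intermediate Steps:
√(-1768984 + Q(m)) = √(-1768984 + 1672) = √(-1767312) = 12*I*√12273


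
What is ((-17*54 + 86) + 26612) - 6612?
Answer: 19168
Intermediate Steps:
((-17*54 + 86) + 26612) - 6612 = ((-918 + 86) + 26612) - 6612 = (-832 + 26612) - 6612 = 25780 - 6612 = 19168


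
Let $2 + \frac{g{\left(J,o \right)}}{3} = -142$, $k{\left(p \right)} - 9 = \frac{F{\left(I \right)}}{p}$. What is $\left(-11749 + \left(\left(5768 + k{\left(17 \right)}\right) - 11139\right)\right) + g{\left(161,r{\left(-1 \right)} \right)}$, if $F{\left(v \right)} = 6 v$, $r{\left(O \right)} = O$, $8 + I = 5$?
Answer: $- \frac{298249}{17} \approx -17544.0$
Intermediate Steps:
$I = -3$ ($I = -8 + 5 = -3$)
$k{\left(p \right)} = 9 - \frac{18}{p}$ ($k{\left(p \right)} = 9 + \frac{6 \left(-3\right)}{p} = 9 - \frac{18}{p}$)
$g{\left(J,o \right)} = -432$ ($g{\left(J,o \right)} = -6 + 3 \left(-142\right) = -6 - 426 = -432$)
$\left(-11749 + \left(\left(5768 + k{\left(17 \right)}\right) - 11139\right)\right) + g{\left(161,r{\left(-1 \right)} \right)} = \left(-11749 + \left(\left(5768 + \left(9 - \frac{18}{17}\right)\right) - 11139\right)\right) - 432 = \left(-11749 + \left(\left(5768 + \frac{135}{17}\right) - 11139\right)\right) - 432 = \left(-11749 + \left(\frac{98191}{17} - 11139\right)\right) - 432 = \left(-11749 - \frac{91172}{17}\right) - 432 = - \frac{290905}{17} - 432 = - \frac{298249}{17}$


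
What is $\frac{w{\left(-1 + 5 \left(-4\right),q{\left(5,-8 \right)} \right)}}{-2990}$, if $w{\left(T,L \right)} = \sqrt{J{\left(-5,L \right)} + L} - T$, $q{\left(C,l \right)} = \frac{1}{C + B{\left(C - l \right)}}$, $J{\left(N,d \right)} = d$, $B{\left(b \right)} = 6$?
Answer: $- \frac{21}{2990} - \frac{\sqrt{22}}{32890} \approx -0.007166$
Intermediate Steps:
$q{\left(C,l \right)} = \frac{1}{6 + C}$ ($q{\left(C,l \right)} = \frac{1}{C + 6} = \frac{1}{6 + C}$)
$w{\left(T,L \right)} = - T + \sqrt{2} \sqrt{L}$ ($w{\left(T,L \right)} = \sqrt{L + L} - T = \sqrt{2 L} - T = \sqrt{2} \sqrt{L} - T = - T + \sqrt{2} \sqrt{L}$)
$\frac{w{\left(-1 + 5 \left(-4\right),q{\left(5,-8 \right)} \right)}}{-2990} = \frac{- (-1 + 5 \left(-4\right)) + \sqrt{2} \sqrt{\frac{1}{6 + 5}}}{-2990} = \left(- (-1 - 20) + \sqrt{2} \sqrt{\frac{1}{11}}\right) \left(- \frac{1}{2990}\right) = \left(\left(-1\right) \left(-21\right) + \frac{\sqrt{2}}{\sqrt{11}}\right) \left(- \frac{1}{2990}\right) = \left(21 + \sqrt{2} \frac{\sqrt{11}}{11}\right) \left(- \frac{1}{2990}\right) = \left(21 + \frac{\sqrt{22}}{11}\right) \left(- \frac{1}{2990}\right) = - \frac{21}{2990} - \frac{\sqrt{22}}{32890}$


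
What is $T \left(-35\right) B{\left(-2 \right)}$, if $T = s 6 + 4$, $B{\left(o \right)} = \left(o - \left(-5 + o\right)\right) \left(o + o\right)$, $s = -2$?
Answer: $-5600$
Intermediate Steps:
$B{\left(o \right)} = 10 o$ ($B{\left(o \right)} = 5 \cdot 2 o = 10 o$)
$T = -8$ ($T = \left(-2\right) 6 + 4 = -12 + 4 = -8$)
$T \left(-35\right) B{\left(-2 \right)} = \left(-8\right) \left(-35\right) 10 \left(-2\right) = 280 \left(-20\right) = -5600$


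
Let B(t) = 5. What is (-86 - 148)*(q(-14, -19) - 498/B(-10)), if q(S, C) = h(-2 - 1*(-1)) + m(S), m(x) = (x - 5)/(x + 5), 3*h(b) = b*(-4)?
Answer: 112502/5 ≈ 22500.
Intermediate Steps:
h(b) = -4*b/3 (h(b) = (b*(-4))/3 = (-4*b)/3 = -4*b/3)
m(x) = (-5 + x)/(5 + x)
q(S, C) = 4/3 + (-5 + S)/(5 + S) (q(S, C) = -4*(-2 - 1*(-1))/3 + (-5 + S)/(5 + S) = -4*(-2 + 1)/3 + (-5 + S)/(5 + S) = -4/3*(-1) + (-5 + S)/(5 + S) = 4/3 + (-5 + S)/(5 + S))
(-86 - 148)*(q(-14, -19) - 498/B(-10)) = (-86 - 148)*((5 + 7*(-14))/(3*(5 - 14)) - 498/5) = -234*((⅓)*(5 - 98)/(-9) - 498*⅕) = -234*((⅓)*(-⅑)*(-93) - 498/5) = -234*(31/9 - 498/5) = -234*(-4327/45) = 112502/5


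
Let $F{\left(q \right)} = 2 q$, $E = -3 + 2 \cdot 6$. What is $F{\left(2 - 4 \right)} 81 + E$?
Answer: $-315$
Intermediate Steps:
$E = 9$ ($E = -3 + 12 = 9$)
$F{\left(2 - 4 \right)} 81 + E = 2 \left(2 - 4\right) 81 + 9 = 2 \left(-2\right) 81 + 9 = \left(-4\right) 81 + 9 = -324 + 9 = -315$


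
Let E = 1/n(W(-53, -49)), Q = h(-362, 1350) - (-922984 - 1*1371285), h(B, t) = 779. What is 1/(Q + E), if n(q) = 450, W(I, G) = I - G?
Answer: 450/1032771601 ≈ 4.3572e-7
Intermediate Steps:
Q = 2295048 (Q = 779 - (-922984 - 1*1371285) = 779 - (-922984 - 1371285) = 779 - 1*(-2294269) = 779 + 2294269 = 2295048)
E = 1/450 ≈ 0.0022222
1/(Q + E) = 1/(2295048 + 1/450) = 1/(1032771601/450) = 450/1032771601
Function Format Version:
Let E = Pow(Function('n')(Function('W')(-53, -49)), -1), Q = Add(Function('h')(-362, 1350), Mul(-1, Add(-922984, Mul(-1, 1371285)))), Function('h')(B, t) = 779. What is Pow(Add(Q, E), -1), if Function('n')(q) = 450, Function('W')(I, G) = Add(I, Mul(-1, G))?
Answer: Rational(450, 1032771601) ≈ 4.3572e-7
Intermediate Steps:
Q = 2295048 (Q = Add(779, Mul(-1, Add(-922984, Mul(-1, 1371285)))) = Add(779, Mul(-1, Add(-922984, -1371285))) = Add(779, Mul(-1, -2294269)) = Add(779, 2294269) = 2295048)
E = Rational(1, 450) (E = Pow(450, -1) = Rational(1, 450) ≈ 0.0022222)
Pow(Add(Q, E), -1) = Pow(Add(2295048, Rational(1, 450)), -1) = Pow(Rational(1032771601, 450), -1) = Rational(450, 1032771601)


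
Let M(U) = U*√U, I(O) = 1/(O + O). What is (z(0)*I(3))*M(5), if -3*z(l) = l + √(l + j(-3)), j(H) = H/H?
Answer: -5*√5/18 ≈ -0.62113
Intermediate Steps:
I(O) = 1/(2*O)
j(H) = 1
M(U) = U^(3/2)
z(l) = -l/3 - √(1 + l)/3 (z(l) = -(l + √(l + 1))/3 = -(l + √(1 + l))/3 = -l/3 - √(1 + l)/3)
(z(0)*I(3))*M(5) = ((-⅓*0 - √(1 + 0)/3)*((½)/3))*5^(3/2) = ((0 - √1/3)*((½)*(⅓)))*(5*√5) = ((0 - ⅓*1)*(⅙))*(5*√5) = ((0 - ⅓)*(⅙))*(5*√5) = (-⅓*⅙)*(5*√5) = -5*√5/18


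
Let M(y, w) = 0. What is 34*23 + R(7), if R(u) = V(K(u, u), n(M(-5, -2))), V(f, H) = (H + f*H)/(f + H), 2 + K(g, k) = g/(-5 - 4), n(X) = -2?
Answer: 33594/43 ≈ 781.26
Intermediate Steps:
K(g, k) = -2 - g/9 (K(g, k) = -2 + g/(-5 - 4) = -2 + g/(-9) = -2 - g/9)
V(f, H) = (H + H*f)/(H + f)
R(u) = -2*(-1 - u/9)/(-4 - u/9) (R(u) = -2*(1 + (-2 - u/9))/(-2 + (-2 - u/9)) = -2*(-1 - u/9)/(-4 - u/9))
34*23 + R(7) = 34*23 + 2*(-9 - 1*7)/(36 + 7) = 782 + 2*(-9 - 7)/43 = 782 + 2*(1/43)*(-16) = 782 - 32/43 = 33594/43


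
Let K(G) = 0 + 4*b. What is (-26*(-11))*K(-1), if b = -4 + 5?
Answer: 1144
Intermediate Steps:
b = 1
K(G) = 4 (K(G) = 0 + 4*1 = 0 + 4 = 4)
(-26*(-11))*K(-1) = -26*(-11)*4 = 286*4 = 1144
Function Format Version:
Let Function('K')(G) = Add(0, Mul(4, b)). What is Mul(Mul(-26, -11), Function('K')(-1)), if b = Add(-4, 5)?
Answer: 1144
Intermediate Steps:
b = 1
Function('K')(G) = 4 (Function('K')(G) = Add(0, Mul(4, 1)) = Add(0, 4) = 4)
Mul(Mul(-26, -11), Function('K')(-1)) = Mul(Mul(-26, -11), 4) = Mul(286, 4) = 1144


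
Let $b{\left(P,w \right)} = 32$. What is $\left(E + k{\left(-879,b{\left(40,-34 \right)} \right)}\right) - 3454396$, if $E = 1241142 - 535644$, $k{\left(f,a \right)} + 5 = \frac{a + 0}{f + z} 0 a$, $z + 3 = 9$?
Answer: $-2748903$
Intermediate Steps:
$z = 6$ ($z = -3 + 9 = 6$)
$k{\left(f,a \right)} = -5$ ($k{\left(f,a \right)} = -5 + \frac{a + 0}{f + 6} \cdot 0 a = -5 + \frac{a}{6 + f} 0 a = -5 + 0 a = -5 + 0 = -5$)
$E = 705498$
$\left(E + k{\left(-879,b{\left(40,-34 \right)} \right)}\right) - 3454396 = \left(705498 - 5\right) - 3454396 = 705493 - 3454396 = -2748903$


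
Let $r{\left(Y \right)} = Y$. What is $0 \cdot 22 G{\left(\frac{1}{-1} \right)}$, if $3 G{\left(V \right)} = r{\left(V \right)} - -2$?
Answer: $0$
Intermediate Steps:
$G{\left(V \right)} = \frac{2}{3} + \frac{V}{3}$ ($G{\left(V \right)} = \frac{V - -2}{3} = \frac{V + 2}{3} = \frac{2 + V}{3} = \frac{2}{3} + \frac{V}{3}$)
$0 \cdot 22 G{\left(\frac{1}{-1} \right)} = 0 \cdot 22 \left(\frac{2}{3} + \frac{1}{3 \left(-1\right)}\right) = 0 \left(\frac{2}{3} + \frac{1}{3} \left(-1\right)\right) = 0 \left(\frac{2}{3} - \frac{1}{3}\right) = 0 \cdot \frac{1}{3} = 0$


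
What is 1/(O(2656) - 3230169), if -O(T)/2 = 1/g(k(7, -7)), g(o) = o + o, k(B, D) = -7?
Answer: -7/22611182 ≈ -3.0958e-7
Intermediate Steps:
g(o) = 2*o
O(T) = 1/7 (O(T) = -2/(2*(-7)) = -2/(-14) = -2*(-1/14) = 1/7)
1/(O(2656) - 3230169) = 1/(1/7 - 3230169) = 1/(-22611182/7) = -7/22611182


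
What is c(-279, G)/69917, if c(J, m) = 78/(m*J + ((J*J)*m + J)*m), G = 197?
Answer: 26/70402257610077 ≈ 3.6931e-13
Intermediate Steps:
c(J, m) = 78/(J*m + m*(J + m*J**2)) (c(J, m) = 78/(J*m + (J**2*m + J)*m) = 78/(J*m + (m*J**2 + J)*m) = 78/(J*m + (J + m*J**2)*m) = 78/(J*m + m*(J + m*J**2)))
c(-279, G)/69917 = (78/(-279*197*(2 - 279*197)))/69917 = (78*(-1/279)*(1/197)/(2 - 54963))*(1/69917) = (78*(-1/279)*(1/197)/(-54961))*(1/69917) = (78*(-1/279)*(1/197)*(-1/54961))*(1/69917) = (26/1006940481)*(1/69917) = 26/70402257610077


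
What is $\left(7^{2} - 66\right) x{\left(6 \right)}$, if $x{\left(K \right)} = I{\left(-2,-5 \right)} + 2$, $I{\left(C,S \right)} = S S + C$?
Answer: $-425$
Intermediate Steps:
$I{\left(C,S \right)} = C + S^{2}$ ($I{\left(C,S \right)} = S^{2} + C = C + S^{2}$)
$x{\left(K \right)} = 25$ ($x{\left(K \right)} = \left(-2 + \left(-5\right)^{2}\right) + 2 = \left(-2 + 25\right) + 2 = 23 + 2 = 25$)
$\left(7^{2} - 66\right) x{\left(6 \right)} = \left(7^{2} - 66\right) 25 = \left(49 - 66\right) 25 = \left(-17\right) 25 = -425$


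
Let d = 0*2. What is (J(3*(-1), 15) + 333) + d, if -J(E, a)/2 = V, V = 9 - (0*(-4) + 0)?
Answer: 315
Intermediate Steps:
V = 9 (V = 9 - (0 + 0) = 9 - 1*0 = 9 + 0 = 9)
J(E, a) = -18 (J(E, a) = -2*9 = -18)
d = 0
(J(3*(-1), 15) + 333) + d = (-18 + 333) + 0 = 315 + 0 = 315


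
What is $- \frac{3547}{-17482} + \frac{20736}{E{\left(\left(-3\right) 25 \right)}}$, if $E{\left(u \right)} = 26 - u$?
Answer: $\frac{362864999}{1765682} \approx 205.51$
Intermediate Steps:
$- \frac{3547}{-17482} + \frac{20736}{E{\left(\left(-3\right) 25 \right)}} = - \frac{3547}{-17482} + \frac{20736}{26 - \left(-3\right) 25} = \left(-3547\right) \left(- \frac{1}{17482}\right) + \frac{20736}{26 - -75} = \frac{3547}{17482} + \frac{20736}{26 + 75} = \frac{3547}{17482} + \frac{20736}{101} = \frac{362864999}{1765682}$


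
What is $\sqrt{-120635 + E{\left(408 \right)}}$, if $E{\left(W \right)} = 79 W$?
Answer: $i \sqrt{88403} \approx 297.33 i$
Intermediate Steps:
$\sqrt{-120635 + E{\left(408 \right)}} = \sqrt{-120635 + 79 \cdot 408} = \sqrt{-120635 + 32232} = \sqrt{-88403} = i \sqrt{88403}$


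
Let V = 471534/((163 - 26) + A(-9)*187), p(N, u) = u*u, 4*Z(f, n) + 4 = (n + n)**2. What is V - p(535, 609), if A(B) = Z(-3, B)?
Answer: -5598718923/15097 ≈ -3.7085e+5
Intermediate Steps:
Z(f, n) = -1 + n**2 (Z(f, n) = -1 + (n + n)**2/4 = -1 + (2*n)**2/4 = -1 + (4*n**2)/4 = -1 + n**2)
A(B) = -1 + B**2
p(N, u) = u**2
V = 471534/15097 (V = 471534/((163 - 26) + (-1 + (-9)**2)*187) = 471534/(137 + (-1 + 81)*187) = 471534/(137 + 80*187) = 471534/(137 + 14960) = 471534/15097 ≈ 31.234)
V - p(535, 609) = 471534/15097 - 1*609**2 = 471534/15097 - 1*370881 = 471534/15097 - 370881 = -5598718923/15097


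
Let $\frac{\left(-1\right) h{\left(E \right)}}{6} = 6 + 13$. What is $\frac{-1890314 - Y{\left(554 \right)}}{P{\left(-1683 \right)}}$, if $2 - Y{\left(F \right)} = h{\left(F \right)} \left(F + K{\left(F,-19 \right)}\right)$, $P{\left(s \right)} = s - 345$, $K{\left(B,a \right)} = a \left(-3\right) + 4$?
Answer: $\frac{75401}{78} \approx 966.68$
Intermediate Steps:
$K{\left(B,a \right)} = 4 - 3 a$ ($K{\left(B,a \right)} = - 3 a + 4 = 4 - 3 a$)
$P{\left(s \right)} = -345 + s$ ($P{\left(s \right)} = s - 345 = -345 + s$)
$h{\left(E \right)} = -114$ ($h{\left(E \right)} = - 6 \left(6 + 13\right) = \left(-6\right) 19 = -114$)
$Y{\left(F \right)} = 6956 + 114 F$ ($Y{\left(F \right)} = 2 - - 114 \left(F + \left(4 - -57\right)\right) = 2 - - 114 \left(F + \left(4 + 57\right)\right) = 2 - - 114 \left(F + 61\right) = 2 - - 114 \left(61 + F\right) = 2 - \left(-6954 - 114 F\right) = 2 + \left(6954 + 114 F\right) = 6956 + 114 F$)
$\frac{-1890314 - Y{\left(554 \right)}}{P{\left(-1683 \right)}} = \frac{-1890314 - \left(6956 + 114 \cdot 554\right)}{-345 - 1683} = \frac{-1890314 - \left(6956 + 63156\right)}{-2028} = \left(-1890314 - 70112\right) \left(- \frac{1}{2028}\right) = \left(-1960426\right) \left(- \frac{1}{2028}\right) = \frac{75401}{78}$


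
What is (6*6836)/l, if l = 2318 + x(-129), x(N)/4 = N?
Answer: 20508/901 ≈ 22.761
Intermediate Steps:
x(N) = 4*N
l = 1802 (l = 2318 + 4*(-129) = 2318 - 516 = 1802)
(6*6836)/l = (6*6836)/1802 = 41016*(1/1802) = 20508/901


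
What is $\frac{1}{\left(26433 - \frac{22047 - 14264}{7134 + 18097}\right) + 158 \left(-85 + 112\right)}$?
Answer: $\frac{25231}{774558686} \approx 3.2575 \cdot 10^{-5}$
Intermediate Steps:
$\frac{1}{\left(26433 - \frac{22047 - 14264}{7134 + 18097}\right) + 158 \left(-85 + 112\right)} = \frac{1}{\left(26433 - \frac{7783}{25231}\right) + 158 \cdot 27} = \frac{1}{\left(26433 - 7783 \cdot \frac{1}{25231}\right) + 4266} = \frac{1}{\left(26433 - \frac{7783}{25231}\right) + 4266} = \frac{1}{\frac{666923240}{25231} + 4266} = \frac{1}{\frac{774558686}{25231}} = \frac{25231}{774558686}$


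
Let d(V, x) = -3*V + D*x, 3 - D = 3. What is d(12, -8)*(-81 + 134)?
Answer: -1908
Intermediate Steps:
D = 0 (D = 3 - 1*3 = 3 - 3 = 0)
d(V, x) = -3*V (d(V, x) = -3*V + 0*x = -3*V + 0 = -3*V)
d(12, -8)*(-81 + 134) = (-3*12)*(-81 + 134) = -36*53 = -1908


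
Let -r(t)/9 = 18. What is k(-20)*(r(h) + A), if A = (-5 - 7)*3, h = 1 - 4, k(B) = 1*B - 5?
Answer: 4950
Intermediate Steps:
k(B) = -5 + B (k(B) = B - 5 = -5 + B)
h = -3
A = -36 (A = -12*3 = -36)
r(t) = -162 (r(t) = -9*18 = -162)
k(-20)*(r(h) + A) = (-5 - 20)*(-162 - 36) = -25*(-198) = 4950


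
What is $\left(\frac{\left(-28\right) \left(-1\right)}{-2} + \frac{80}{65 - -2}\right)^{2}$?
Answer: $\frac{736164}{4489} \approx 163.99$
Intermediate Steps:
$\left(\frac{\left(-28\right) \left(-1\right)}{-2} + \frac{80}{65 - -2}\right)^{2} = \left(28 \left(- \frac{1}{2}\right) + \frac{80}{65 + 2}\right)^{2} = \left(-14 + \frac{80}{67}\right)^{2} = \left(- \frac{858}{67}\right)^{2} = \frac{736164}{4489}$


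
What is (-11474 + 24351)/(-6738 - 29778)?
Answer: -12877/36516 ≈ -0.35264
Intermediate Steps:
(-11474 + 24351)/(-6738 - 29778) = 12877/(-36516) = 12877*(-1/36516) = -12877/36516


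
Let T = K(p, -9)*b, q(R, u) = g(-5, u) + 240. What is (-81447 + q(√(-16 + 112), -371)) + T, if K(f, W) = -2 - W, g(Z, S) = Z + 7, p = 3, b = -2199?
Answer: -96598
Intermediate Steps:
g(Z, S) = 7 + Z
q(R, u) = 242 (q(R, u) = (7 - 5) + 240 = 2 + 240 = 242)
T = -15393 (T = (-2 - 1*(-9))*(-2199) = (-2 + 9)*(-2199) = 7*(-2199) = -15393)
(-81447 + q(√(-16 + 112), -371)) + T = (-81447 + 242) - 15393 = -81205 - 15393 = -96598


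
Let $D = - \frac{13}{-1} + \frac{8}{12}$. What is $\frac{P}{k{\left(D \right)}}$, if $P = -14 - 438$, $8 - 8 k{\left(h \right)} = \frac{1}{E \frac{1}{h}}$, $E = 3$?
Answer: $- \frac{32544}{31} \approx -1049.8$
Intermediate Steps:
$D = \frac{41}{3}$ ($D = \left(-13\right) \left(-1\right) + 8 \cdot \frac{1}{12} = 13 + \frac{2}{3} = \frac{41}{3} \approx 13.667$)
$k{\left(h \right)} = 1 - \frac{h}{24}$ ($k{\left(h \right)} = 1 - \frac{1}{8 \frac{3}{h}} = 1 - \frac{\frac{1}{3} h}{8} = 1 - \frac{h}{24}$)
$P = -452$
$\frac{P}{k{\left(D \right)}} = - \frac{452}{1 - \frac{41}{72}} = - \frac{452}{\frac{31}{72}} = \left(-452\right) \frac{72}{31} = - \frac{32544}{31}$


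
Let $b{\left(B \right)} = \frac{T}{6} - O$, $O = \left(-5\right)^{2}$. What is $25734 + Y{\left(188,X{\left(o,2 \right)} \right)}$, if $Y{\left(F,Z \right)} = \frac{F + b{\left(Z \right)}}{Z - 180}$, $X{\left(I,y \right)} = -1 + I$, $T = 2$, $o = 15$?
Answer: $\frac{6407521}{249} \approx 25733.0$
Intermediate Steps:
$O = 25$
$b{\left(B \right)} = - \frac{74}{3}$ ($b{\left(B \right)} = \frac{2}{6} - 25 = 2 \cdot \frac{1}{6} - 25 = \frac{1}{3} - 25 = - \frac{74}{3}$)
$Y{\left(F,Z \right)} = \frac{- \frac{74}{3} + F}{-180 + Z}$ ($Y{\left(F,Z \right)} = \frac{F - \frac{74}{3}}{Z - 180} = \frac{- \frac{74}{3} + F}{-180 + Z}$)
$25734 + Y{\left(188,X{\left(o,2 \right)} \right)} = 25734 + \frac{- \frac{74}{3} + 188}{-180 + \left(-1 + 15\right)} = 25734 + \frac{1}{-180 + 14} \cdot \frac{490}{3} = 25734 + \frac{1}{-166} \cdot \frac{490}{3} = 25734 - \frac{245}{249} = \frac{6407521}{249}$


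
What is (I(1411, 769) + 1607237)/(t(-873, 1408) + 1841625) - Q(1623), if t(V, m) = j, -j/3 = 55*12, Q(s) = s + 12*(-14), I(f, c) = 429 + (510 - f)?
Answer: -535015342/367929 ≈ -1454.1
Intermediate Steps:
I(f, c) = 939 - f
Q(s) = -168 + s (Q(s) = s - 168 = -168 + s)
j = -1980 (j = -165*12 = -3*660 = -1980)
t(V, m) = -1980
(I(1411, 769) + 1607237)/(t(-873, 1408) + 1841625) - Q(1623) = ((939 - 1*1411) + 1607237)/(-1980 + 1841625) - (-168 + 1623) = ((939 - 1411) + 1607237)/1839645 - 1*1455 = (-472 + 1607237)*(1/1839645) - 1455 = 1606765*(1/1839645) - 1455 = 321353/367929 - 1455 = -535015342/367929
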